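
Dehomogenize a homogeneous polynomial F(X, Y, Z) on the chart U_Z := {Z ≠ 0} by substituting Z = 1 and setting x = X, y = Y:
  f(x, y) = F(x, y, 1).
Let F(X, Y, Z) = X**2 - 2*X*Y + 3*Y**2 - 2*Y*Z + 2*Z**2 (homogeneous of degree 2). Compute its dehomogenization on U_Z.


f(x, y) = x**2 - 2*x*y + 3*y**2 - 2*y + 2

On U_Z we set Z = 1. Each monomial c·X^i·Y^j·Z^k in F becomes c·x^i·y^j·1^k = c·x^i·y^j.
Substituting Z = 1: F(X, Y, 1) = x**2 - 2*x*y + 3*y**2 - 2*y + 2.
Note: deg(f) ≤ deg(F) = 2; strict inequality happens when F is divisible by Z (lost terms).


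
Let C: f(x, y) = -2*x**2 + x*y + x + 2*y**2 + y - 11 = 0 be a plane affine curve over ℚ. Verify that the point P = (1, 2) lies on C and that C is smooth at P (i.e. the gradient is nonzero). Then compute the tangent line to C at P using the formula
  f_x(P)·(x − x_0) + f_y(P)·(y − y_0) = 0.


Tangent line at P: -x + 10*y - 19 = 0.

Step 1: f(1, 2) = 0, so P lies on C.
Step 2: partial derivatives
  f_x(x, y) = -4*x + y + 1, f_y(x, y) = x + 4*y + 1.
  f_x(P) = -1, f_y(P) = 10 (gradient nonzero, so P is smooth).
Step 3: tangent line at P: -1·(x − 1) + 10·(y − 2) = 0.
Expanding: -x + 10*y - 19 = 0.


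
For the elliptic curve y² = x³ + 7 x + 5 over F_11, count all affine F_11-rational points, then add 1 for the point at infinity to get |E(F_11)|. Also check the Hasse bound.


Affine points = {(0, 4), (0, 7), (2, 4), (2, 7), (3, 3), (3, 8), (4, 3), (4, 8), (5, 0), (7, 1), (7, 10), (8, 1), (8, 10), (9, 4), (9, 7)}; affine count = 15; |E(F_11)| = 16.

Discriminant check: Δ ∝ 4a³ + 27b² = 4·7³ + 27·5² = 4·343 + 27·25 ≡ 1 (mod 11). Nonzero ⇒ E is nonsingular.
For each x ∈ F_11, compute rhs = x³ + 7·x + 5 mod 11, then count y ∈ F_11 with y² ≡ rhs.
  x = 0: rhs = 5, matching y values: 4, 7 (2 points).
  x = 1: rhs = 2, matching y values: none (0 points).
  x = 2: rhs = 5, matching y values: 4, 7 (2 points).
  x = 3: rhs = 9, matching y values: 3, 8 (2 points).
  x = 4: rhs = 9, matching y values: 3, 8 (2 points).
  x = 5: rhs = 0, matching y values: 0 (1 points).
  x = 6: rhs = 10, matching y values: none (0 points).
  x = 7: rhs = 1, matching y values: 1, 10 (2 points).
  x = 8: rhs = 1, matching y values: 1, 10 (2 points).
  x = 9: rhs = 5, matching y values: 4, 7 (2 points).
  x = 10: rhs = 8, matching y values: none (0 points).
Total affine count: 15.
Full point count |E(F_11)| = 15 + 1 = 16.
Hasse bound: |16 − (11+1)| = |4| = 4 ≤ 2√11 ≈ 6.6332 ✓.


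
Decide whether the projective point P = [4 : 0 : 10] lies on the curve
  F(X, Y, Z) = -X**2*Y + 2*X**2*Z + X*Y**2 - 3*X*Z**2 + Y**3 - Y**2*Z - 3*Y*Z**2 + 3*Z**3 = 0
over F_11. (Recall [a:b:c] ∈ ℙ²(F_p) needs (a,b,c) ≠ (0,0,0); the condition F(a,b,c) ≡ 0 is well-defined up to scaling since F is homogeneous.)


F(4,0,10) ≡ 8 (mod 11); P is NOT on the curve.

Evaluate F(4, 0, 10) term-by-term (mod 11).
  -X**2*Y ↦ -1·16·0·1 = 0
  2*X**2*Z ↦ 2·16·1·10 = 320
  X*Y**2 ↦ 1·4·0·1 = 0
  -3*X*Z**2 ↦ -3·4·1·100 = -1200
  Y**3 ↦ 1·1·0·1 = 0
  -Y**2*Z ↦ -1·1·0·10 = 0
  -3*Y*Z**2 ↦ -3·1·0·100 = 0
  3*Z**3 ↦ 3·1·1·1000 = 3000
Sum: F(4, 0, 10) = (0) + (320) + (0) + (-1200) + (0) + (0) + (0) + (3000) = 2120.
Reducing mod 11: 2120 ≡ 8 (mod 11).
Since F(a, b, c) ≡ 8 ≠ 0 (mod 11), P does NOT lie on the curve.


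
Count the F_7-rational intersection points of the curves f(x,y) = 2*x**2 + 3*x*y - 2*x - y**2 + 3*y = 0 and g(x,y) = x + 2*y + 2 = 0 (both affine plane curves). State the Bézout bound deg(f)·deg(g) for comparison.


Common zeros: ∅; count = 0; Bézout bound = 2.

deg(f) = 2, deg(g) = 1, so Bézout bound = 2.
Scan x ∈ F_7. For each x, list the y ∈ F_7 with f(x, y) ≡ 0 and those with g(x, y) ≡ 0 (mod 7); the common zeros in that column are the intersection.
  x = 0: f ≡ 0 at y ∈ {0, 3}; g ≡ 0 at y ∈ {6}; common: ∅.
  x = 1: f ≡ 0 at y ∈ {0, 6}; g ≡ 0 at y ∈ {2}; common: ∅.
  x = 2: f ≡ 0 at y ∈ ∅; g ≡ 0 at y ∈ {5}; common: ∅.
  x = 3: f ≡ 0 at y ∈ ∅; g ≡ 0 at y ∈ {1}; common: ∅.
  x = 4: f ≡ 0 at y ∈ ∅; g ≡ 0 at y ∈ {4}; common: ∅.
  x = 5: f ≡ 0 at y ∈ {5, 6}; g ≡ 0 at y ∈ {0}; common: ∅.
  x = 6: f ≡ 0 at y ∈ {2, 5}; g ≡ 0 at y ∈ {3}; common: ∅.
Collecting: common zeros = ∅, so the count is 0.
Comparison with the Bézout bound: 0 ≤ 2 = deg(f)·deg(g), as expected for curves with no common component (the affine F_7-count falls short of the bound because intersections may lie at infinity, over extension fields, or carry multiplicity).


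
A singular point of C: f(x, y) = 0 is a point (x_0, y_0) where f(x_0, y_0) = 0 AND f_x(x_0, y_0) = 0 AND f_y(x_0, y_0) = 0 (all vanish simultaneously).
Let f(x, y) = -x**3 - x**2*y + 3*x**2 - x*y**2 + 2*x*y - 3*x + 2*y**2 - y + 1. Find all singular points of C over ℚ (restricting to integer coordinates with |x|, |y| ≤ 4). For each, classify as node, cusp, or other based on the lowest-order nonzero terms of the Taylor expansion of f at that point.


Singular points: {(1, 0)}; classification: cusp.

Compute partial derivatives:
  f_x = -3*x**2 - 2*x*y + 6*x - y**2 + 2*y - 3.
  f_y = -x**2 - 2*x*y + 2*x + 4*y - 1.
Scan x_0 ∈ {−4, ..., 4}. For each x_0, f_y(x_0, y) is a polynomial in y; find its integer roots y ∈ {−4, ..., 4}, then test f_x and f at those candidates.
  x = -4: f_y(-4, y) = 12*y - 25; no integer root y with |y| ≤ 4.
  x = -3: f_y(-3, y) = 10*y - 16; no integer root y with |y| ≤ 4.
  x = -2: f_y(-2, y) = 8*y - 9; no integer root y with |y| ≤ 4.
  x = -1: f_y(-1, y) = 6*y - 4; no integer root y with |y| ≤ 4.
  x = 0: f_y(0, y) = 4*y - 1; no integer root y with |y| ≤ 4.
  x = 1: f_y(1, y) = 2*y; vanishes at y ∈ {0}. (1, 0): f_x = 0, f = 0 — SINGULAR.
  x = 2: f_y(2, y) = -1; no integer root y with |y| ≤ 4.
  x = 3: f_y(3, y) = -2*y - 4; vanishes at y ∈ {-2}. (3, -2): f_x = -8 ≠ 0.
  x = 4: f_y(4, y) = -4*y - 9; no integer root y with |y| ≤ 4.
Only singular point on the grid: (1, 0).
Classify: substitute x = 1 + u, y = 0 + v and expand: f = -u**3 - u**2*v - u*v**2 + v**2.
No constant or linear terms (consistent with a singular point). Quadratic part: v**2. Cubic part: -u**3 - u**2*v - u*v**2.
The quadratic part v**2 is a perfect square, so there is a single (double) tangent line v = 0, i.e. y = 0. Restricting the cubic part to that line (v = 0) leaves -u**3 ≠ 0, so f is not divisible by v and the branch is v² ≈ u**3 to lowest order — this is a cusp.
Classification: cusp.


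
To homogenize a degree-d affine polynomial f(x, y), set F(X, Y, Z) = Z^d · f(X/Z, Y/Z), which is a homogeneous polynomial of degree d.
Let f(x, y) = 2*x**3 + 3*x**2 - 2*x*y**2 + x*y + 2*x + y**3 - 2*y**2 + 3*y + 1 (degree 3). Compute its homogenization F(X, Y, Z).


F(X, Y, Z) = 2*X**3 + 3*X**2*Z - 2*X*Y**2 + X*Y*Z + 2*X*Z**2 + Y**3 - 2*Y**2*Z + 3*Y*Z**2 + Z**3

deg(f) = 3.
Substitute x = X/Z, y = Y/Z into f, then multiply by Z^3.
  monomial 2·x^3·y^0 ↦ 2·X^3·Y^0·Z^0.
  monomial 3·x^2·y^0 ↦ 3·X^2·Y^0·Z^1.
  monomial -2·x^1·y^2 ↦ -2·X^1·Y^2·Z^0.
  monomial 1·x^1·y^1 ↦ 1·X^1·Y^1·Z^1.
  monomial 2·x^1·y^0 ↦ 2·X^1·Y^0·Z^2.
  monomial 1·x^0·y^3 ↦ 1·X^0·Y^3·Z^0.
  monomial -2·x^0·y^2 ↦ -2·X^0·Y^2·Z^1.
  monomial 3·x^0·y^1 ↦ 3·X^0·Y^1·Z^2.
  monomial 1·x^0·y^0 ↦ 1·X^0·Y^0·Z^3.
Collecting: F(X, Y, Z) = 2*X**3 + 3*X**2*Z - 2*X*Y**2 + X*Y*Z + 2*X*Z**2 + Y**3 - 2*Y**2*Z + 3*Y*Z**2 + Z**3.


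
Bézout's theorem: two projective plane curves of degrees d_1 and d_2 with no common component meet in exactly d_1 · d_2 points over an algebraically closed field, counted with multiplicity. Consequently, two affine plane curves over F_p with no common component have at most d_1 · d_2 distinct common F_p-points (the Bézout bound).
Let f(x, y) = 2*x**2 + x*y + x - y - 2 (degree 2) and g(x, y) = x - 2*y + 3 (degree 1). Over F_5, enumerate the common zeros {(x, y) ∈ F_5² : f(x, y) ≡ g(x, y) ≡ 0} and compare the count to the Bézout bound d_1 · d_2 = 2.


Common zeros: {(3, 3)}; count = 1; Bézout bound = 2.

deg(f) = 2, deg(g) = 1, so Bézout bound = 2.
Scan x ∈ F_5. For each x, list the y ∈ F_5 with f(x, y) ≡ 0 and those with g(x, y) ≡ 0 (mod 5); the common zeros in that column are the intersection.
  x = 0: f ≡ 0 at y ∈ {3}; g ≡ 0 at y ∈ {4}; common: ∅.
  x = 1: f ≡ 0 at y ∈ ∅; g ≡ 0 at y ∈ {2}; common: ∅.
  x = 2: f ≡ 0 at y ∈ {2}; g ≡ 0 at y ∈ {0}; common: ∅.
  x = 3: f ≡ 0 at y ∈ {3}; g ≡ 0 at y ∈ {3}; common: {3}.
  x = 4: f ≡ 0 at y ∈ {2}; g ≡ 0 at y ∈ {1}; common: ∅.
Collecting: common zeros = {(3, 3)}, so the count is 1.
Comparison with the Bézout bound: 1 ≤ 2 = deg(f)·deg(g), as expected for curves with no common component (the affine F_5-count falls short of the bound because intersections may lie at infinity, over extension fields, or carry multiplicity).


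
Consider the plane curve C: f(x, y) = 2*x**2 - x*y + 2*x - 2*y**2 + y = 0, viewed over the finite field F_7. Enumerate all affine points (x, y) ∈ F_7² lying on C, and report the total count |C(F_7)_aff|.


Affine F_7-points: {(0, 0), (0, 4), (1, 3), (1, 4), (3, 3), (4, 1), (6, 0), (6, 1)}; count = 8.

For each of the 49 pairs (x, y) ∈ F_7², evaluate f(x, y) mod 7. Record the zeros.
  x = 0: [0↦0, 1↦6, 2↦1, 3↦6, 4↦0, 5↦4, 6↦4]  zeros at y ∈ {0, 4}
  x = 1: [0↦4, 1↦2, 2↦3, 3↦0, 4↦0, 5↦3, 6↦2]  zeros at y ∈ {3, 4}
  x = 2: [0↦5, 1↦2, 2↦2, 3↦5, 4↦4, 5↦6, 6↦4]  zeros at y ∈ ∅
  x = 3: [0↦3, 1↦6, 2↦5, 3↦0, 4↦5, 5↦6, 6↦3]  zeros at y ∈ {3}
  x = 4: [0↦5, 1↦0, 2↦5, 3↦6, 4↦3, 5↦3, 6↦6]  zeros at y ∈ {1}
  x = 5: [0↦4, 1↦5, 2↦2, 3↦2, 4↦5, 5↦4, 6↦6]  zeros at y ∈ ∅
  x = 6: [0↦0, 1↦0, 2↦3, 3↦2, 4↦4, 5↦2, 6↦3]  zeros at y ∈ {0, 1}
Collecting zeros: affine points = {(0, 0), (0, 4), (1, 3), (1, 4), (3, 3), (4, 1), (6, 0), (6, 1)}.
Total count |C(F_7)_aff| = 8.


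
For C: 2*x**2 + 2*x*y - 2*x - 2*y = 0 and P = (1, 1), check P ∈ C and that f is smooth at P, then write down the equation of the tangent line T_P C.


Tangent line at P: 4*x - 4 = 0.

Step 1: f(1, 1) = 0, so P lies on C.
Step 2: partial derivatives
  f_x(x, y) = 4*x + 2*y - 2, f_y(x, y) = 2*x - 2.
  f_x(P) = 4, f_y(P) = 0 (gradient nonzero, so P is smooth).
Step 3: tangent line at P: 4·(x − 1) + 0·(y − 1) = 0.
Expanding: 4*x - 4 = 0.


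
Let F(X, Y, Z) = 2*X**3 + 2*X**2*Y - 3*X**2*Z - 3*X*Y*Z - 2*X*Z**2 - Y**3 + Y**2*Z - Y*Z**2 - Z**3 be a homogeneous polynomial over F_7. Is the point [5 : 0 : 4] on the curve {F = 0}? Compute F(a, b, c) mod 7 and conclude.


F(5,0,4) ≡ 6 (mod 7); P is NOT on the curve.

Evaluate F(5, 0, 4) term-by-term (mod 7).
  2*X**3 ↦ 2·125·1·1 = 250
  2*X**2*Y ↦ 2·25·0·1 = 0
  -3*X**2*Z ↦ -3·25·1·4 = -300
  -3*X*Y*Z ↦ -3·5·0·4 = 0
  -2*X*Z**2 ↦ -2·5·1·16 = -160
  -Y**3 ↦ -1·1·0·1 = 0
  Y**2*Z ↦ 1·1·0·4 = 0
  -Y*Z**2 ↦ -1·1·0·16 = 0
  -Z**3 ↦ -1·1·1·64 = -64
Sum: F(5, 0, 4) = (250) + (0) + (-300) + (0) + (-160) + (0) + (0) + (0) + (-64) = -274.
Reducing mod 7: -274 ≡ 6 (mod 7).
Since F(a, b, c) ≡ 6 ≠ 0 (mod 7), P does NOT lie on the curve.


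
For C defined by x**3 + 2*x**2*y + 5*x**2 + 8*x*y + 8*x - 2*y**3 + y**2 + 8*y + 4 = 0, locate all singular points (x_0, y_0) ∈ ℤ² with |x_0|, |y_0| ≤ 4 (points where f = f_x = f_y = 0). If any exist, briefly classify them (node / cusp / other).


Singular points: {(-2, 0)}; classification: node.

Compute partial derivatives:
  f_x = 3*x**2 + 4*x*y + 10*x + 8*y + 8.
  f_y = 2*x**2 + 8*x - 6*y**2 + 2*y + 8.
Scan x_0 ∈ {−4, ..., 4}. For each x_0, f_y(x_0, y) is a polynomial in y; find its integer roots y ∈ {−4, ..., 4}, then test f_x and f at those candidates.
  x = -4: f_y(-4, y) = -6*y**2 + 2*y + 8; vanishes at y ∈ {-1}. (-4, -1): f_x = 24 ≠ 0.
  x = -3: f_y(-3, y) = -6*y**2 + 2*y + 2; no integer root y with |y| ≤ 4.
  x = -2: f_y(-2, y) = -6*y**2 + 2*y; vanishes at y ∈ {0}. (-2, 0): f_x = 0, f = 0 — SINGULAR.
  x = -1: f_y(-1, y) = -6*y**2 + 2*y + 2; no integer root y with |y| ≤ 4.
  x = 0: f_y(0, y) = -6*y**2 + 2*y + 8; vanishes at y ∈ {-1}. (0, -1): f_x = 0 but f = -1 ≠ 0.
  x = 1: f_y(1, y) = -6*y**2 + 2*y + 18; no integer root y with |y| ≤ 4.
  x = 2: f_y(2, y) = -6*y**2 + 2*y + 32; no integer root y with |y| ≤ 4.
  x = 3: f_y(3, y) = -6*y**2 + 2*y + 50; no integer root y with |y| ≤ 4.
  x = 4: f_y(4, y) = -6*y**2 + 2*y + 72; no integer root y with |y| ≤ 4.
Only singular point on the grid: (-2, 0).
Classify: substitute x = -2 + u, y = 0 + v and expand: f = u**3 + 2*u**2*v - u**2 - 2*v**3 + v**2.
No constant or linear terms (consistent with a singular point). Quadratic part: -u**2 + v**2. Cubic part: u**3 + 2*u**2*v - 2*v**3.
The quadratic part v**2 - u**2 = (v − u)(v + u) splits into two distinct linear factors, so there are two distinct tangent lines y − 0 = ±(x − -2) — this is a node (ordinary double point).
Classification: node.


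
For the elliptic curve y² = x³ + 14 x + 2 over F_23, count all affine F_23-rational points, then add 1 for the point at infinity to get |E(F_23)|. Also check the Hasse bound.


Affine points = {(0, 5), (0, 18), (3, 5), (3, 18), (5, 6), (5, 17), (6, 7), (6, 16), (7, 11), (7, 12), (9, 11), (9, 12), (12, 9), (12, 14), (13, 9), (13, 14), (17, 1), (17, 22), (20, 5), (20, 18), (21, 9), (21, 14)}; affine count = 22; |E(F_23)| = 23.

Discriminant check: Δ ∝ 4a³ + 27b² = 4·14³ + 27·2² = 4·2744 + 27·4 ≡ 21 (mod 23). Nonzero ⇒ E is nonsingular.
For each x ∈ F_23, compute rhs = x³ + 14·x + 2 mod 23, then count y ∈ F_23 with y² ≡ rhs.
  x = 0: rhs = 2, matching y values: 5, 18 (2 points).
  x = 1: rhs = 17, matching y values: none (0 points).
  x = 2: rhs = 15, matching y values: none (0 points).
  x = 3: rhs = 2, matching y values: 5, 18 (2 points).
  x = 4: rhs = 7, matching y values: none (0 points).
  x = 5: rhs = 13, matching y values: 6, 17 (2 points).
  x = 6: rhs = 3, matching y values: 7, 16 (2 points).
  x = 7: rhs = 6, matching y values: 11, 12 (2 points).
  x = 8: rhs = 5, matching y values: none (0 points).
  x = 9: rhs = 6, matching y values: 11, 12 (2 points).
  x = 10: rhs = 15, matching y values: none (0 points).
  x = 11: rhs = 15, matching y values: none (0 points).
  x = 12: rhs = 12, matching y values: 9, 14 (2 points).
  x = 13: rhs = 12, matching y values: 9, 14 (2 points).
  x = 14: rhs = 21, matching y values: none (0 points).
  x = 15: rhs = 22, matching y values: none (0 points).
  x = 16: rhs = 21, matching y values: none (0 points).
  x = 17: rhs = 1, matching y values: 1, 22 (2 points).
  x = 18: rhs = 14, matching y values: none (0 points).
  x = 19: rhs = 20, matching y values: none (0 points).
  x = 20: rhs = 2, matching y values: 5, 18 (2 points).
  x = 21: rhs = 12, matching y values: 9, 14 (2 points).
  x = 22: rhs = 10, matching y values: none (0 points).
Total affine count: 22.
Full point count |E(F_23)| = 22 + 1 = 23.
Hasse bound: |23 − (23+1)| = |-1| = 1 ≤ 2√23 ≈ 9.5917 ✓.


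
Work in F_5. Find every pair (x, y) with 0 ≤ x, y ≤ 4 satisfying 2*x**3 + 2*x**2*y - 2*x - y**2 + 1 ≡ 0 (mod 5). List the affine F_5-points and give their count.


Affine F_5-points: {(0, 1), (0, 4), (2, 1), (2, 2), (3, 4)}; count = 5.

For each of the 25 pairs (x, y) ∈ F_5², evaluate f(x, y) mod 5. Record the zeros.
  x = 0: [0↦1, 1↦0, 2↦2, 3↦2, 4↦0]  zeros at y ∈ {1, 4}
  x = 1: [0↦1, 1↦2, 2↦1, 3↦3, 4↦3]  zeros at y ∈ ∅
  x = 2: [0↦3, 1↦0, 2↦0, 3↦3, 4↦4]  zeros at y ∈ {1, 2}
  x = 3: [0↦4, 1↦1, 2↦1, 3↦4, 4↦0]  zeros at y ∈ {4}
  x = 4: [0↦1, 1↦2, 2↦1, 3↦3, 4↦3]  zeros at y ∈ ∅
Collecting zeros: affine points = {(0, 1), (0, 4), (2, 1), (2, 2), (3, 4)}.
Total count |C(F_5)_aff| = 5.


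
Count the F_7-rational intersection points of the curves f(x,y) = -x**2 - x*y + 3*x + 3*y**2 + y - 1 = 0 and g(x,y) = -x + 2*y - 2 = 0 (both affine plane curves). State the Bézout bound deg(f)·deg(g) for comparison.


Common zeros: ∅; count = 0; Bézout bound = 2.

deg(f) = 2, deg(g) = 1, so Bézout bound = 2.
Scan x ∈ F_7. For each x, list the y ∈ F_7 with f(x, y) ≡ 0 and those with g(x, y) ≡ 0 (mod 7); the common zeros in that column are the intersection.
  x = 0: f ≡ 0 at y ∈ ∅; g ≡ 0 at y ∈ {1}; common: ∅.
  x = 1: f ≡ 0 at y ∈ {3, 4}; g ≡ 0 at y ∈ {5}; common: ∅.
  x = 2: f ≡ 0 at y ∈ ∅; g ≡ 0 at y ∈ {2}; common: ∅.
  x = 3: f ≡ 0 at y ∈ {1, 2}; g ≡ 0 at y ∈ {6}; common: ∅.
  x = 4: f ≡ 0 at y ∈ ∅; g ≡ 0 at y ∈ {3}; common: ∅.
  x = 5: f ≡ 0 at y ∈ {2, 4}; g ≡ 0 at y ∈ {0}; common: ∅.
  x = 6: f ≡ 0 at y ∈ {1, 3}; g ≡ 0 at y ∈ {4}; common: ∅.
Collecting: common zeros = ∅, so the count is 0.
Comparison with the Bézout bound: 0 ≤ 2 = deg(f)·deg(g), as expected for curves with no common component (the affine F_7-count falls short of the bound because intersections may lie at infinity, over extension fields, or carry multiplicity).


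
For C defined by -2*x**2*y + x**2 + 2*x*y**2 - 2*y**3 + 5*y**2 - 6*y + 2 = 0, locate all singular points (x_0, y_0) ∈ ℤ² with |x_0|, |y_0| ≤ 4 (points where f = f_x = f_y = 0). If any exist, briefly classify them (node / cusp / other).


Singular points: {(1, 1)}; classification: node.

Compute partial derivatives:
  f_x = -4*x*y + 2*x + 2*y**2.
  f_y = -2*x**2 + 4*x*y - 6*y**2 + 10*y - 6.
Scan x_0 ∈ {−4, ..., 4}. For each x_0, f_y(x_0, y) is a polynomial in y; find its integer roots y ∈ {−4, ..., 4}, then test f_x and f at those candidates.
  x = -4: f_y(-4, y) = -6*y**2 - 6*y - 38; no integer root y with |y| ≤ 4.
  x = -3: f_y(-3, y) = -6*y**2 - 2*y - 24; no integer root y with |y| ≤ 4.
  x = -2: f_y(-2, y) = -6*y**2 + 2*y - 14; no integer root y with |y| ≤ 4.
  x = -1: f_y(-1, y) = -6*y**2 + 6*y - 8; no integer root y with |y| ≤ 4.
  x = 0: f_y(0, y) = -6*y**2 + 10*y - 6; no integer root y with |y| ≤ 4.
  x = 1: f_y(1, y) = -6*y**2 + 14*y - 8; vanishes at y ∈ {1}. (1, 1): f_x = 0, f = 0 — SINGULAR.
  x = 2: f_y(2, y) = -6*y**2 + 18*y - 14; no integer root y with |y| ≤ 4.
  x = 3: f_y(3, y) = -6*y**2 + 22*y - 24; no integer root y with |y| ≤ 4.
  x = 4: f_y(4, y) = -6*y**2 + 26*y - 38; no integer root y with |y| ≤ 4.
Only singular point on the grid: (1, 1).
Classify: substitute x = 1 + u, y = 1 + v and expand: f = -2*u**2*v - u**2 + 2*u*v**2 - 2*v**3 + v**2.
No constant or linear terms (consistent with a singular point). Quadratic part: -u**2 + v**2. Cubic part: -2*u**2*v + 2*u*v**2 - 2*v**3.
The quadratic part v**2 - u**2 = (v − u)(v + u) splits into two distinct linear factors, so there are two distinct tangent lines y − 1 = ±(x − 1) — this is a node (ordinary double point).
Classification: node.


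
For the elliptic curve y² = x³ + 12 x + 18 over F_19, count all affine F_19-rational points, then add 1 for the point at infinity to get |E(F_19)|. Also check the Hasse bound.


Affine points = {(3, 9), (3, 10), (4, 4), (4, 15), (9, 0), (10, 6), (10, 13), (12, 3), (12, 16), (14, 2), (14, 17), (15, 1), (15, 18), (17, 9), (17, 10), (18, 9), (18, 10)}; affine count = 17; |E(F_19)| = 18.

Discriminant check: Δ ∝ 4a³ + 27b² = 4·12³ + 27·18² = 4·1728 + 27·324 ≡ 4 (mod 19). Nonzero ⇒ E is nonsingular.
For each x ∈ F_19, compute rhs = x³ + 12·x + 18 mod 19, then count y ∈ F_19 with y² ≡ rhs.
  x = 0: rhs = 18, matching y values: none (0 points).
  x = 1: rhs = 12, matching y values: none (0 points).
  x = 2: rhs = 12, matching y values: none (0 points).
  x = 3: rhs = 5, matching y values: 9, 10 (2 points).
  x = 4: rhs = 16, matching y values: 4, 15 (2 points).
  x = 5: rhs = 13, matching y values: none (0 points).
  x = 6: rhs = 2, matching y values: none (0 points).
  x = 7: rhs = 8, matching y values: none (0 points).
  x = 8: rhs = 18, matching y values: none (0 points).
  x = 9: rhs = 0, matching y values: 0 (1 points).
  x = 10: rhs = 17, matching y values: 6, 13 (2 points).
  x = 11: rhs = 18, matching y values: none (0 points).
  x = 12: rhs = 9, matching y values: 3, 16 (2 points).
  x = 13: rhs = 15, matching y values: none (0 points).
  x = 14: rhs = 4, matching y values: 2, 17 (2 points).
  x = 15: rhs = 1, matching y values: 1, 18 (2 points).
  x = 16: rhs = 12, matching y values: none (0 points).
  x = 17: rhs = 5, matching y values: 9, 10 (2 points).
  x = 18: rhs = 5, matching y values: 9, 10 (2 points).
Total affine count: 17.
Full point count |E(F_19)| = 17 + 1 = 18.
Hasse bound: |18 − (19+1)| = |-2| = 2 ≤ 2√19 ≈ 8.7178 ✓.


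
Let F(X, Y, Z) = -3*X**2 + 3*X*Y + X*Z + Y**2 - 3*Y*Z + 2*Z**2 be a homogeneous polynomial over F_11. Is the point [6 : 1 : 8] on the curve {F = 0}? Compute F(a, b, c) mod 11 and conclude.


F(6,1,8) ≡ 8 (mod 11); P is NOT on the curve.

Evaluate F(6, 1, 8) term-by-term (mod 11).
  -3*X**2 ↦ -3·36·1·1 = -108
  3*X*Y ↦ 3·6·1·1 = 18
  X*Z ↦ 1·6·1·8 = 48
  Y**2 ↦ 1·1·1·1 = 1
  -3*Y*Z ↦ -3·1·1·8 = -24
  2*Z**2 ↦ 2·1·1·64 = 128
Sum: F(6, 1, 8) = (-108) + (18) + (48) + (1) + (-24) + (128) = 63.
Reducing mod 11: 63 ≡ 8 (mod 11).
Since F(a, b, c) ≡ 8 ≠ 0 (mod 11), P does NOT lie on the curve.


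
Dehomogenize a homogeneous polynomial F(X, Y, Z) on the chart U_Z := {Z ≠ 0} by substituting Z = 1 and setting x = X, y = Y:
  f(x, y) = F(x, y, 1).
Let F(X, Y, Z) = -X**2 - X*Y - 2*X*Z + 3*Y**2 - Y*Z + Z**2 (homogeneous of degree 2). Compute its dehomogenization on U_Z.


f(x, y) = -x**2 - x*y - 2*x + 3*y**2 - y + 1

On U_Z we set Z = 1. Each monomial c·X^i·Y^j·Z^k in F becomes c·x^i·y^j·1^k = c·x^i·y^j.
Substituting Z = 1: F(X, Y, 1) = -x**2 - x*y - 2*x + 3*y**2 - y + 1.
Note: deg(f) ≤ deg(F) = 2; strict inequality happens when F is divisible by Z (lost terms).


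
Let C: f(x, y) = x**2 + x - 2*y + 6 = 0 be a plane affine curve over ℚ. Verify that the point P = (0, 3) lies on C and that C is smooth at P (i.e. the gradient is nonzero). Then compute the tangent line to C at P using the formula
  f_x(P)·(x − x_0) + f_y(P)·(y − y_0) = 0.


Tangent line at P: x - 2*y + 6 = 0.

Step 1: f(0, 3) = 0, so P lies on C.
Step 2: partial derivatives
  f_x(x, y) = 2*x + 1, f_y(x, y) = -2.
  f_x(P) = 1, f_y(P) = -2 (gradient nonzero, so P is smooth).
Step 3: tangent line at P: 1·(x − 0) + -2·(y − 3) = 0.
Expanding: x - 2*y + 6 = 0.


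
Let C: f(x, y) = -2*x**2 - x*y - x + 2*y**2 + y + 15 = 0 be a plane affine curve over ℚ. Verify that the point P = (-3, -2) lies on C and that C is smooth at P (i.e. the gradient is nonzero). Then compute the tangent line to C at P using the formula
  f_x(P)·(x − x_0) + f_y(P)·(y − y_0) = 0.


Tangent line at P: 13*x - 4*y + 31 = 0.

Step 1: f(-3, -2) = 0, so P lies on C.
Step 2: partial derivatives
  f_x(x, y) = -4*x - y - 1, f_y(x, y) = -x + 4*y + 1.
  f_x(P) = 13, f_y(P) = -4 (gradient nonzero, so P is smooth).
Step 3: tangent line at P: 13·(x − -3) + -4·(y − -2) = 0.
Expanding: 13*x - 4*y + 31 = 0.


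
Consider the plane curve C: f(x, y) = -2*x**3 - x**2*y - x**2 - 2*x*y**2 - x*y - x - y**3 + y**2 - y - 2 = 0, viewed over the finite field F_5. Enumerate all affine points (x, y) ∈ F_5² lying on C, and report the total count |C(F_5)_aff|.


Affine F_5-points: {(2, 1), (4, 0), (4, 4)}; count = 3.

For each of the 25 pairs (x, y) ∈ F_5², evaluate f(x, y) mod 5. Record the zeros.
  x = 0: [0↦3, 1↦2, 2↦2, 3↦2, 4↦1]  zeros at y ∈ ∅
  x = 1: [0↦4, 1↦4, 2↦1, 3↦4, 4↦2]  zeros at y ∈ ∅
  x = 2: [0↦1, 1↦0, 2↦2, 3↦1, 4↦1]  zeros at y ∈ {1}
  x = 3: [0↦2, 1↦3, 2↦3, 3↦1, 4↦1]  zeros at y ∈ ∅
  x = 4: [0↦0, 1↦1, 2↦2, 3↦2, 4↦0]  zeros at y ∈ {0, 4}
Collecting zeros: affine points = {(2, 1), (4, 0), (4, 4)}.
Total count |C(F_5)_aff| = 3.


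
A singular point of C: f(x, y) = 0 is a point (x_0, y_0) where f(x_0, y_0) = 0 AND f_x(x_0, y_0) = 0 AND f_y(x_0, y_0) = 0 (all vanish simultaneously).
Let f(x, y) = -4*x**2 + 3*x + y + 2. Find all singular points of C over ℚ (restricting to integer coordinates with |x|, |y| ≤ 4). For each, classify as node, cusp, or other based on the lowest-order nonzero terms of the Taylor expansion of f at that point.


No singular points in the scanned grid; C is smooth there.

Compute partial derivatives:
  f_x = 3 - 8*x.
  f_y = 1.
f_y = 1 is a nonzero constant, so f_y never vanishes: no point (x, y) can satisfy f = f_x = f_y = 0. In particular no (x, y) ∈ {−4, ..., 4}² is singular; the curve is smooth.


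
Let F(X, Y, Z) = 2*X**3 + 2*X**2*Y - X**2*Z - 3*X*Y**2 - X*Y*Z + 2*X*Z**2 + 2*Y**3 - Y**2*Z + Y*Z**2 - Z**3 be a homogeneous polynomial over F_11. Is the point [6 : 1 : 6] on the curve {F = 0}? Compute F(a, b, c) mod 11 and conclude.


F(6,1,6) ≡ 9 (mod 11); P is NOT on the curve.

Evaluate F(6, 1, 6) term-by-term (mod 11).
  2*X**3 ↦ 2·216·1·1 = 432
  2*X**2*Y ↦ 2·36·1·1 = 72
  -X**2*Z ↦ -1·36·1·6 = -216
  -3*X*Y**2 ↦ -3·6·1·1 = -18
  -X*Y*Z ↦ -1·6·1·6 = -36
  2*X*Z**2 ↦ 2·6·1·36 = 432
  2*Y**3 ↦ 2·1·1·1 = 2
  -Y**2*Z ↦ -1·1·1·6 = -6
  Y*Z**2 ↦ 1·1·1·36 = 36
  -Z**3 ↦ -1·1·1·216 = -216
Sum: F(6, 1, 6) = (432) + (72) + (-216) + (-18) + (-36) + (432) + (2) + (-6) + (36) + (-216) = 482.
Reducing mod 11: 482 ≡ 9 (mod 11).
Since F(a, b, c) ≡ 9 ≠ 0 (mod 11), P does NOT lie on the curve.


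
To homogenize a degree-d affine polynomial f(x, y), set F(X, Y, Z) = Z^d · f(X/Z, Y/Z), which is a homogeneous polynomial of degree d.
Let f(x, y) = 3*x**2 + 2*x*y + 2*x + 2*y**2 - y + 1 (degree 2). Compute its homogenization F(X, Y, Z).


F(X, Y, Z) = 3*X**2 + 2*X*Y + 2*X*Z + 2*Y**2 - Y*Z + Z**2

deg(f) = 2.
Substitute x = X/Z, y = Y/Z into f, then multiply by Z^2.
  monomial 3·x^2·y^0 ↦ 3·X^2·Y^0·Z^0.
  monomial 2·x^1·y^1 ↦ 2·X^1·Y^1·Z^0.
  monomial 2·x^1·y^0 ↦ 2·X^1·Y^0·Z^1.
  monomial 2·x^0·y^2 ↦ 2·X^0·Y^2·Z^0.
  monomial -1·x^0·y^1 ↦ -1·X^0·Y^1·Z^1.
  monomial 1·x^0·y^0 ↦ 1·X^0·Y^0·Z^2.
Collecting: F(X, Y, Z) = 3*X**2 + 2*X*Y + 2*X*Z + 2*Y**2 - Y*Z + Z**2.


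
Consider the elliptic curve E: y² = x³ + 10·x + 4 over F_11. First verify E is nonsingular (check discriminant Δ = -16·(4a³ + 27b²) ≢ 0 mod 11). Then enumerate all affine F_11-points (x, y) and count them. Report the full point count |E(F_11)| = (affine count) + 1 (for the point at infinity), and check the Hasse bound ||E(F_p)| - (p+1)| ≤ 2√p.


Affine points = {(0, 2), (0, 9), (1, 2), (1, 9), (4, 3), (4, 8), (5, 5), (5, 6), (6, 4), (6, 7), (9, 3), (9, 8), (10, 2), (10, 9)}; affine count = 14; |E(F_11)| = 15.

Discriminant check: Δ ∝ 4a³ + 27b² = 4·10³ + 27·4² = 4·1000 + 27·16 ≡ 10 (mod 11). Nonzero ⇒ E is nonsingular.
For each x ∈ F_11, compute rhs = x³ + 10·x + 4 mod 11, then count y ∈ F_11 with y² ≡ rhs.
  x = 0: rhs = 4, matching y values: 2, 9 (2 points).
  x = 1: rhs = 4, matching y values: 2, 9 (2 points).
  x = 2: rhs = 10, matching y values: none (0 points).
  x = 3: rhs = 6, matching y values: none (0 points).
  x = 4: rhs = 9, matching y values: 3, 8 (2 points).
  x = 5: rhs = 3, matching y values: 5, 6 (2 points).
  x = 6: rhs = 5, matching y values: 4, 7 (2 points).
  x = 7: rhs = 10, matching y values: none (0 points).
  x = 8: rhs = 2, matching y values: none (0 points).
  x = 9: rhs = 9, matching y values: 3, 8 (2 points).
  x = 10: rhs = 4, matching y values: 2, 9 (2 points).
Total affine count: 14.
Full point count |E(F_11)| = 14 + 1 = 15.
Hasse bound: |15 − (11+1)| = |3| = 3 ≤ 2√11 ≈ 6.6332 ✓.


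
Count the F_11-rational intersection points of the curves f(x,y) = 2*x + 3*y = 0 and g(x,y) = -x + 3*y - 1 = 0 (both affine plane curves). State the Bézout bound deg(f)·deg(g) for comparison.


Common zeros: {(7, 10)}; count = 1; Bézout bound = 1.

deg(f) = 1, deg(g) = 1, so Bézout bound = 1.
Scan x ∈ F_11. For each x, list the y ∈ F_11 with f(x, y) ≡ 0 and those with g(x, y) ≡ 0 (mod 11); the common zeros in that column are the intersection.
  x = 0: f ≡ 0 at y ∈ {0}; g ≡ 0 at y ∈ {4}; common: ∅.
  x = 1: f ≡ 0 at y ∈ {3}; g ≡ 0 at y ∈ {8}; common: ∅.
  x = 2: f ≡ 0 at y ∈ {6}; g ≡ 0 at y ∈ {1}; common: ∅.
  x = 3: f ≡ 0 at y ∈ {9}; g ≡ 0 at y ∈ {5}; common: ∅.
  x = 4: f ≡ 0 at y ∈ {1}; g ≡ 0 at y ∈ {9}; common: ∅.
  x = 5: f ≡ 0 at y ∈ {4}; g ≡ 0 at y ∈ {2}; common: ∅.
  x = 6: f ≡ 0 at y ∈ {7}; g ≡ 0 at y ∈ {6}; common: ∅.
  x = 7: f ≡ 0 at y ∈ {10}; g ≡ 0 at y ∈ {10}; common: {10}.
  x = 8: f ≡ 0 at y ∈ {2}; g ≡ 0 at y ∈ {3}; common: ∅.
  x = 9: f ≡ 0 at y ∈ {5}; g ≡ 0 at y ∈ {7}; common: ∅.
  x = 10: f ≡ 0 at y ∈ {8}; g ≡ 0 at y ∈ {0}; common: ∅.
Collecting: common zeros = {(7, 10)}, so the count is 1.
Comparison with the Bézout bound: 1 ≤ 1 = deg(f)·deg(g), as expected for curves with no common component (the bound is attained).


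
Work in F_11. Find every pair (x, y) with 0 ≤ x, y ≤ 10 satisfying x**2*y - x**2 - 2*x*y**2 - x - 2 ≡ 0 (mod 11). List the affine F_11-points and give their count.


Affine F_11-points: {(2, 5), (2, 7), (3, 1), (3, 6), (4, 0), (4, 2), (5, 2), (5, 6), (6, 0), (6, 3), (7, 10), (8, 5), (8, 10), (9, 3), (9, 7)}; count = 15.

For each of the 121 pairs (x, y) ∈ F_11², evaluate f(x, y) mod 11. Record the zeros.
  x = 0: [0↦9, 1↦9, 2↦9, 3↦9, 4↦9, 5↦9, 6↦9, 7↦9, 8↦9, 9↦9, 10↦9]  zeros at y ∈ ∅
  x = 1: [0↦7, 1↦6, 2↦1, 3↦3, 4↦1, 5↦6, 6↦7, 7↦4, 8↦8, 9↦8, 10↦4]  zeros at y ∈ ∅
  x = 2: [0↦3, 1↦3, 2↦6, 3↦1, 4↦10, 5↦0, 6↦4, 7↦0, 8↦10, 9↦1, 10↦6]  zeros at y ∈ {5, 7}
  x = 3: [0↦8, 1↦0, 2↦2, 3↦3, 4↦3, 5↦2, 6↦0, 7↦8, 8↦4, 9↦10, 10↦4]  zeros at y ∈ {1, 6}
  x = 4: [0↦0, 1↦8, 2↦0, 3↦9, 4↦2, 5↦1, 6↦6, 7↦6, 8↦1, 9↦2, 10↦9]  zeros at y ∈ {0, 2}
  x = 5: [0↦1, 1↦5, 2↦0, 3↦8, 4↦7, 5↦8, 6↦0, 7↦5, 8↦1, 9↦10, 10↦10]  zeros at y ∈ {2, 6}
  x = 6: [0↦0, 1↦2, 2↦2, 3↦0, 4↦7, 5↦1, 6↦4, 7↦5, 8↦4, 9↦1, 10↦7]  zeros at y ∈ {0, 3}
  x = 7: [0↦8, 1↦10, 2↦6, 3↦7, 4↦2, 5↦2, 6↦7, 7↦6, 8↦10, 9↦8, 10↦0]  zeros at y ∈ {10}
  x = 8: [0↦3, 1↦7, 2↦1, 3↦7, 4↦3, 5↦0, 6↦9, 7↦8, 8↦8, 9↦9, 10↦0]  zeros at y ∈ {5, 10}
  x = 9: [0↦7, 1↦4, 2↦9, 3↦0, 4↦10, 5↦6, 6↦10, 7↦0, 8↦9, 9↦4, 10↦7]  zeros at y ∈ {3, 7}
  x = 10: [0↦9, 1↦1, 2↦8, 3↦8, 4↦1, 5↦9, 6↦10, 7↦4, 8↦2, 9↦4, 10↦10]  zeros at y ∈ ∅
Collecting zeros: affine points = {(2, 5), (2, 7), (3, 1), (3, 6), (4, 0), (4, 2), (5, 2), (5, 6), (6, 0), (6, 3), (7, 10), (8, 5), (8, 10), (9, 3), (9, 7)}.
Total count |C(F_11)_aff| = 15.


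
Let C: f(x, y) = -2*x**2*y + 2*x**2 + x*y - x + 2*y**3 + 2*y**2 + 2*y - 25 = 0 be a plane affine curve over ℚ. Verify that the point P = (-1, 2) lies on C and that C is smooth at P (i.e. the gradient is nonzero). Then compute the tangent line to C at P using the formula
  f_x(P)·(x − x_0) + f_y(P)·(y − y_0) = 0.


Tangent line at P: 5*x + 31*y - 57 = 0.

Step 1: f(-1, 2) = 0, so P lies on C.
Step 2: partial derivatives
  f_x(x, y) = -4*x*y + 4*x + y - 1, f_y(x, y) = -2*x**2 + x + 6*y**2 + 4*y + 2.
  f_x(P) = 5, f_y(P) = 31 (gradient nonzero, so P is smooth).
Step 3: tangent line at P: 5·(x − -1) + 31·(y − 2) = 0.
Expanding: 5*x + 31*y - 57 = 0.


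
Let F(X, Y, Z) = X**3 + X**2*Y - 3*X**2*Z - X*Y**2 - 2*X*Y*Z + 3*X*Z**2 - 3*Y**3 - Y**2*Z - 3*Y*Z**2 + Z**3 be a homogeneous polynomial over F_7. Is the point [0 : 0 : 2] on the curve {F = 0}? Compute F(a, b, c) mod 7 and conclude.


F(0,0,2) ≡ 1 (mod 7); P is NOT on the curve.

Evaluate F(0, 0, 2) term-by-term (mod 7).
  X**3 ↦ 1·0·1·1 = 0
  X**2*Y ↦ 1·0·0·1 = 0
  -3*X**2*Z ↦ -3·0·1·2 = 0
  -X*Y**2 ↦ -1·0·0·1 = 0
  -2*X*Y*Z ↦ -2·0·0·2 = 0
  3*X*Z**2 ↦ 3·0·1·4 = 0
  -3*Y**3 ↦ -3·1·0·1 = 0
  -Y**2*Z ↦ -1·1·0·2 = 0
  -3*Y*Z**2 ↦ -3·1·0·4 = 0
  Z**3 ↦ 1·1·1·8 = 8
Sum: F(0, 0, 2) = (0) + (0) + (0) + (0) + (0) + (0) + (0) + (0) + (0) + (8) = 8.
Reducing mod 7: 8 ≡ 1 (mod 7).
Since F(a, b, c) ≡ 1 ≠ 0 (mod 7), P does NOT lie on the curve.


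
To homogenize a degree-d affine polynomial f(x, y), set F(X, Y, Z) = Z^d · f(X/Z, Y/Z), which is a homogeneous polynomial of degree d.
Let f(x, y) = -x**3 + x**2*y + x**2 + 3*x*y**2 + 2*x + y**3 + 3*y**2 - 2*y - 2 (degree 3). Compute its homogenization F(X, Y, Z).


F(X, Y, Z) = -X**3 + X**2*Y + X**2*Z + 3*X*Y**2 + 2*X*Z**2 + Y**3 + 3*Y**2*Z - 2*Y*Z**2 - 2*Z**3

deg(f) = 3.
Substitute x = X/Z, y = Y/Z into f, then multiply by Z^3.
  monomial -1·x^3·y^0 ↦ -1·X^3·Y^0·Z^0.
  monomial 1·x^2·y^1 ↦ 1·X^2·Y^1·Z^0.
  monomial 1·x^2·y^0 ↦ 1·X^2·Y^0·Z^1.
  monomial 3·x^1·y^2 ↦ 3·X^1·Y^2·Z^0.
  monomial 2·x^1·y^0 ↦ 2·X^1·Y^0·Z^2.
  monomial 1·x^0·y^3 ↦ 1·X^0·Y^3·Z^0.
  monomial 3·x^0·y^2 ↦ 3·X^0·Y^2·Z^1.
  monomial -2·x^0·y^1 ↦ -2·X^0·Y^1·Z^2.
  monomial -2·x^0·y^0 ↦ -2·X^0·Y^0·Z^3.
Collecting: F(X, Y, Z) = -X**3 + X**2*Y + X**2*Z + 3*X*Y**2 + 2*X*Z**2 + Y**3 + 3*Y**2*Z - 2*Y*Z**2 - 2*Z**3.


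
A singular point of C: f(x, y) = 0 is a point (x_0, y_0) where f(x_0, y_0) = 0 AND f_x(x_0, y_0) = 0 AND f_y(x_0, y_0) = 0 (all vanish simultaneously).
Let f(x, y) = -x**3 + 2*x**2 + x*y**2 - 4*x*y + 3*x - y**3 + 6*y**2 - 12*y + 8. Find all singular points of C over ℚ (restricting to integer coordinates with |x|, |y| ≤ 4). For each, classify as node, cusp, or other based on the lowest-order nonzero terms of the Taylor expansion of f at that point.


Singular points: {(1, 2)}; classification: node.

Compute partial derivatives:
  f_x = -3*x**2 + 4*x + y**2 - 4*y + 3.
  f_y = 2*x*y - 4*x - 3*y**2 + 12*y - 12.
Scan x_0 ∈ {−4, ..., 4}. For each x_0, f_y(x_0, y) is a polynomial in y; find its integer roots y ∈ {−4, ..., 4}, then test f_x and f at those candidates.
  x = -4: f_y(-4, y) = -3*y**2 + 4*y + 4; vanishes at y ∈ {2}. (-4, 2): f_x = -65 ≠ 0.
  x = -3: f_y(-3, y) = -3*y**2 + 6*y; vanishes at y ∈ {0, 2}. (-3, 0): f_x = -36 ≠ 0; (-3, 2): f_x = -40 ≠ 0.
  x = -2: f_y(-2, y) = -3*y**2 + 8*y - 4; vanishes at y ∈ {2}. (-2, 2): f_x = -21 ≠ 0.
  x = -1: f_y(-1, y) = -3*y**2 + 10*y - 8; vanishes at y ∈ {2}. (-1, 2): f_x = -8 ≠ 0.
  x = 0: f_y(0, y) = -3*y**2 + 12*y - 12; vanishes at y ∈ {2}. (0, 2): f_x = -1 ≠ 0.
  x = 1: f_y(1, y) = -3*y**2 + 14*y - 16; vanishes at y ∈ {2}. (1, 2): f_x = 0, f = 0 — SINGULAR.
  x = 2: f_y(2, y) = -3*y**2 + 16*y - 20; vanishes at y ∈ {2}. (2, 2): f_x = -5 ≠ 0.
  x = 3: f_y(3, y) = -3*y**2 + 18*y - 24; vanishes at y ∈ {2, 4}. (3, 2): f_x = -16 ≠ 0; (3, 4): f_x = -12 ≠ 0.
  x = 4: f_y(4, y) = -3*y**2 + 20*y - 28; vanishes at y ∈ {2}. (4, 2): f_x = -33 ≠ 0.
Only singular point on the grid: (1, 2).
Classify: substitute x = 1 + u, y = 2 + v and expand: f = -u**3 - u**2 + u*v**2 - v**3 + v**2.
No constant or linear terms (consistent with a singular point). Quadratic part: -u**2 + v**2. Cubic part: -u**3 + u*v**2 - v**3.
The quadratic part v**2 - u**2 = (v − u)(v + u) splits into two distinct linear factors, so there are two distinct tangent lines y − 2 = ±(x − 1) — this is a node (ordinary double point).
Classification: node.


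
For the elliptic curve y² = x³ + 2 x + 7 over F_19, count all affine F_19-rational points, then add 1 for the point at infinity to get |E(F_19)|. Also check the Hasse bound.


Affine points = {(0, 8), (0, 11), (2, 0), (5, 3), (5, 16), (6, 8), (6, 11), (10, 1), (10, 18), (11, 7), (11, 12), (12, 7), (12, 12), (13, 8), (13, 11), (14, 9), (14, 10), (15, 7), (15, 12), (18, 2), (18, 17)}; affine count = 21; |E(F_19)| = 22.

Discriminant check: Δ ∝ 4a³ + 27b² = 4·2³ + 27·7² = 4·8 + 27·49 ≡ 6 (mod 19). Nonzero ⇒ E is nonsingular.
For each x ∈ F_19, compute rhs = x³ + 2·x + 7 mod 19, then count y ∈ F_19 with y² ≡ rhs.
  x = 0: rhs = 7, matching y values: 8, 11 (2 points).
  x = 1: rhs = 10, matching y values: none (0 points).
  x = 2: rhs = 0, matching y values: 0 (1 points).
  x = 3: rhs = 2, matching y values: none (0 points).
  x = 4: rhs = 3, matching y values: none (0 points).
  x = 5: rhs = 9, matching y values: 3, 16 (2 points).
  x = 6: rhs = 7, matching y values: 8, 11 (2 points).
  x = 7: rhs = 3, matching y values: none (0 points).
  x = 8: rhs = 3, matching y values: none (0 points).
  x = 9: rhs = 13, matching y values: none (0 points).
  x = 10: rhs = 1, matching y values: 1, 18 (2 points).
  x = 11: rhs = 11, matching y values: 7, 12 (2 points).
  x = 12: rhs = 11, matching y values: 7, 12 (2 points).
  x = 13: rhs = 7, matching y values: 8, 11 (2 points).
  x = 14: rhs = 5, matching y values: 9, 10 (2 points).
  x = 15: rhs = 11, matching y values: 7, 12 (2 points).
  x = 16: rhs = 12, matching y values: none (0 points).
  x = 17: rhs = 14, matching y values: none (0 points).
  x = 18: rhs = 4, matching y values: 2, 17 (2 points).
Total affine count: 21.
Full point count |E(F_19)| = 21 + 1 = 22.
Hasse bound: |22 − (19+1)| = |2| = 2 ≤ 2√19 ≈ 8.7178 ✓.


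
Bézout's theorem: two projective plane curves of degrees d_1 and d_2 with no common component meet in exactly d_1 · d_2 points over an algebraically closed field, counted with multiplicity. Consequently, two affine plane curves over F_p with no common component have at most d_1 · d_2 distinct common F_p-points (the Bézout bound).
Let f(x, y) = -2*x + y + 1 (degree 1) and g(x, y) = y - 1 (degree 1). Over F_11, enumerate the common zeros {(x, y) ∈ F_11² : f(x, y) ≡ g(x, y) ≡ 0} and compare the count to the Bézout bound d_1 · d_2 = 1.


Common zeros: {(1, 1)}; count = 1; Bézout bound = 1.

deg(f) = 1, deg(g) = 1, so Bézout bound = 1.
Scan x ∈ F_11. For each x, list the y ∈ F_11 with f(x, y) ≡ 0 and those with g(x, y) ≡ 0 (mod 11); the common zeros in that column are the intersection.
  x = 0: f ≡ 0 at y ∈ {10}; g ≡ 0 at y ∈ {1}; common: ∅.
  x = 1: f ≡ 0 at y ∈ {1}; g ≡ 0 at y ∈ {1}; common: {1}.
  x = 2: f ≡ 0 at y ∈ {3}; g ≡ 0 at y ∈ {1}; common: ∅.
  x = 3: f ≡ 0 at y ∈ {5}; g ≡ 0 at y ∈ {1}; common: ∅.
  x = 4: f ≡ 0 at y ∈ {7}; g ≡ 0 at y ∈ {1}; common: ∅.
  x = 5: f ≡ 0 at y ∈ {9}; g ≡ 0 at y ∈ {1}; common: ∅.
  x = 6: f ≡ 0 at y ∈ {0}; g ≡ 0 at y ∈ {1}; common: ∅.
  x = 7: f ≡ 0 at y ∈ {2}; g ≡ 0 at y ∈ {1}; common: ∅.
  x = 8: f ≡ 0 at y ∈ {4}; g ≡ 0 at y ∈ {1}; common: ∅.
  x = 9: f ≡ 0 at y ∈ {6}; g ≡ 0 at y ∈ {1}; common: ∅.
  x = 10: f ≡ 0 at y ∈ {8}; g ≡ 0 at y ∈ {1}; common: ∅.
Collecting: common zeros = {(1, 1)}, so the count is 1.
Comparison with the Bézout bound: 1 ≤ 1 = deg(f)·deg(g), as expected for curves with no common component (the bound is attained).


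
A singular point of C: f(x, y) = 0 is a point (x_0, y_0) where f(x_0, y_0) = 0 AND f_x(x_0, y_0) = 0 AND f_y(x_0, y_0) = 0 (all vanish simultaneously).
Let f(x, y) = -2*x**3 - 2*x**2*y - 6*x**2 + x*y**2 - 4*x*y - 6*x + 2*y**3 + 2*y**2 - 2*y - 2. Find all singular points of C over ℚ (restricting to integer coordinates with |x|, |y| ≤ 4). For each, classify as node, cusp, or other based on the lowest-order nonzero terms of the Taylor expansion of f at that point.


Singular points: {(-1, 0)}; classification: cusp.

Compute partial derivatives:
  f_x = -6*x**2 - 4*x*y - 12*x + y**2 - 4*y - 6.
  f_y = -2*x**2 + 2*x*y - 4*x + 6*y**2 + 4*y - 2.
Scan x_0 ∈ {−4, ..., 4}. For each x_0, f_y(x_0, y) is a polynomial in y; find its integer roots y ∈ {−4, ..., 4}, then test f_x and f at those candidates.
  x = -4: f_y(-4, y) = 6*y**2 - 4*y - 18; no integer root y with |y| ≤ 4.
  x = -3: f_y(-3, y) = 6*y**2 - 2*y - 8; vanishes at y ∈ {-1}. (-3, -1): f_x = -31 ≠ 0.
  x = -2: f_y(-2, y) = 6*y**2 - 2; no integer root y with |y| ≤ 4.
  x = -1: f_y(-1, y) = 6*y**2 + 2*y; vanishes at y ∈ {0}. (-1, 0): f_x = 0, f = 0 — SINGULAR.
  x = 0: f_y(0, y) = 6*y**2 + 4*y - 2; vanishes at y ∈ {-1}. (0, -1): f_x = -1 ≠ 0.
  x = 1: f_y(1, y) = 6*y**2 + 6*y - 8; no integer root y with |y| ≤ 4.
  x = 2: f_y(2, y) = 6*y**2 + 8*y - 18; no integer root y with |y| ≤ 4.
  x = 3: f_y(3, y) = 6*y**2 + 10*y - 32; no integer root y with |y| ≤ 4.
  x = 4: f_y(4, y) = 6*y**2 + 12*y - 50; no integer root y with |y| ≤ 4.
Only singular point on the grid: (-1, 0).
Classify: substitute x = -1 + u, y = 0 + v and expand: f = -2*u**3 - 2*u**2*v + u*v**2 + 2*v**3 + v**2.
No constant or linear terms (consistent with a singular point). Quadratic part: v**2. Cubic part: -2*u**3 - 2*u**2*v + u*v**2 + 2*v**3.
The quadratic part v**2 is a perfect square, so there is a single (double) tangent line v = 0, i.e. y = 0. Restricting the cubic part to that line (v = 0) leaves -2*u**3 ≠ 0, so f is not divisible by v and the branch is v² ≈ 2*u**3 to lowest order — this is a cusp.
Classification: cusp.
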